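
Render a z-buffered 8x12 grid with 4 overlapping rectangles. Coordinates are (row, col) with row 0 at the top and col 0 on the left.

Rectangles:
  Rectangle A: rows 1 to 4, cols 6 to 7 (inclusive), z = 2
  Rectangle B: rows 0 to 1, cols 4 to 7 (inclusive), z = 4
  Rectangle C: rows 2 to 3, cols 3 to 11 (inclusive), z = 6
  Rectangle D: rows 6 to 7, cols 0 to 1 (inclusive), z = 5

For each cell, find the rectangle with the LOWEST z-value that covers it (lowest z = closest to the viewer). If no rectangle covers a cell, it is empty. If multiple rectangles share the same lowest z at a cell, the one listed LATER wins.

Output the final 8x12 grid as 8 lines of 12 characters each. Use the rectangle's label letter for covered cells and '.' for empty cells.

....BBBB....
....BBAA....
...CCCAACCCC
...CCCAACCCC
......AA....
............
DD..........
DD..........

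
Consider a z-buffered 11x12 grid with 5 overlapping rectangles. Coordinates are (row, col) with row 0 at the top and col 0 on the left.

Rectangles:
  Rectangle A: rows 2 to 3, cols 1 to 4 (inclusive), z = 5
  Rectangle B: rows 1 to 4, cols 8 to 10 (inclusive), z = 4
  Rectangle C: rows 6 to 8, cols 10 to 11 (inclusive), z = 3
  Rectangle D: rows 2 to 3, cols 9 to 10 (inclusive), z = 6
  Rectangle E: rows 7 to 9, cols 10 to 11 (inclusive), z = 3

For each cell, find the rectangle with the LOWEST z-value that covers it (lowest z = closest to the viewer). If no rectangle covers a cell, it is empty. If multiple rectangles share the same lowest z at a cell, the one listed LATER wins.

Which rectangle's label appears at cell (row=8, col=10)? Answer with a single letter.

Answer: E

Derivation:
Check cell (8,10):
  A: rows 2-3 cols 1-4 -> outside (row miss)
  B: rows 1-4 cols 8-10 -> outside (row miss)
  C: rows 6-8 cols 10-11 z=3 -> covers; best now C (z=3)
  D: rows 2-3 cols 9-10 -> outside (row miss)
  E: rows 7-9 cols 10-11 z=3 -> covers; best now E (z=3)
Winner: E at z=3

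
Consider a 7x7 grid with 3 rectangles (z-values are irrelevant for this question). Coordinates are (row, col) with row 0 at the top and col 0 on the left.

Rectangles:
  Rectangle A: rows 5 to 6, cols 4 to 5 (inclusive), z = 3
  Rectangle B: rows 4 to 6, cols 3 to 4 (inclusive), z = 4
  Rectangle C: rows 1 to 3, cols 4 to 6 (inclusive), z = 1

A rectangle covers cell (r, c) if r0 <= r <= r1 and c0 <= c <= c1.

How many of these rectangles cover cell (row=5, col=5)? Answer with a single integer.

Answer: 1

Derivation:
Check cell (5,5):
  A: rows 5-6 cols 4-5 -> covers
  B: rows 4-6 cols 3-4 -> outside (col miss)
  C: rows 1-3 cols 4-6 -> outside (row miss)
Count covering = 1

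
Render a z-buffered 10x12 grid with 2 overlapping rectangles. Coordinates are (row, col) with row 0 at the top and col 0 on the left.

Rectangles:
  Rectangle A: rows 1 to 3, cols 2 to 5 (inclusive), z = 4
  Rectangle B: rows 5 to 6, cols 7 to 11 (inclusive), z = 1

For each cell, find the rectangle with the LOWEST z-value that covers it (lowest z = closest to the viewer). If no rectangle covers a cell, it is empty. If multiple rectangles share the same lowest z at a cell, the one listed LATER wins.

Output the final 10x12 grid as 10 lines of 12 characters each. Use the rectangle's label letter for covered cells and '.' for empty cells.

............
..AAAA......
..AAAA......
..AAAA......
............
.......BBBBB
.......BBBBB
............
............
............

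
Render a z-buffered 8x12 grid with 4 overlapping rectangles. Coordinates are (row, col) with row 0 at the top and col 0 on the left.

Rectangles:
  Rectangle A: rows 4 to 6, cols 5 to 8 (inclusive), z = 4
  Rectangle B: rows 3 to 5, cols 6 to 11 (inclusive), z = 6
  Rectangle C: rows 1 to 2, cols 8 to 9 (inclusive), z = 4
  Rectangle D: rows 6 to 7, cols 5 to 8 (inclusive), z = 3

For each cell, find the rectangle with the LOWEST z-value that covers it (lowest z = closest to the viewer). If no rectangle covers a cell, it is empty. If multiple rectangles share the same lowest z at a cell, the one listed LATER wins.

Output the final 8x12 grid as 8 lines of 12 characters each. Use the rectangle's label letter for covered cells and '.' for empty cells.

............
........CC..
........CC..
......BBBBBB
.....AAAABBB
.....AAAABBB
.....DDDD...
.....DDDD...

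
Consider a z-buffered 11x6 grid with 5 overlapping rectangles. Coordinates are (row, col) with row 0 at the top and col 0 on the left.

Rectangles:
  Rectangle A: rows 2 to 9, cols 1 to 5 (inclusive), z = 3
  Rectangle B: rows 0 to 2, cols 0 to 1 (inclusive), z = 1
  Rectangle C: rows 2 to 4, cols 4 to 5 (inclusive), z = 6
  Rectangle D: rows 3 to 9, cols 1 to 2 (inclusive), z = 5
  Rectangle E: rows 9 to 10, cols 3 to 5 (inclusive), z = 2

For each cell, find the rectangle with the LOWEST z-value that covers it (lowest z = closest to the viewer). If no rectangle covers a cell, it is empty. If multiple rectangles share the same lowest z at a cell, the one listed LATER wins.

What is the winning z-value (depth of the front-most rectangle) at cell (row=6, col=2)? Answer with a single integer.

Answer: 3

Derivation:
Check cell (6,2):
  A: rows 2-9 cols 1-5 z=3 -> covers; best now A (z=3)
  B: rows 0-2 cols 0-1 -> outside (row miss)
  C: rows 2-4 cols 4-5 -> outside (row miss)
  D: rows 3-9 cols 1-2 z=5 -> covers; best now A (z=3)
  E: rows 9-10 cols 3-5 -> outside (row miss)
Winner: A at z=3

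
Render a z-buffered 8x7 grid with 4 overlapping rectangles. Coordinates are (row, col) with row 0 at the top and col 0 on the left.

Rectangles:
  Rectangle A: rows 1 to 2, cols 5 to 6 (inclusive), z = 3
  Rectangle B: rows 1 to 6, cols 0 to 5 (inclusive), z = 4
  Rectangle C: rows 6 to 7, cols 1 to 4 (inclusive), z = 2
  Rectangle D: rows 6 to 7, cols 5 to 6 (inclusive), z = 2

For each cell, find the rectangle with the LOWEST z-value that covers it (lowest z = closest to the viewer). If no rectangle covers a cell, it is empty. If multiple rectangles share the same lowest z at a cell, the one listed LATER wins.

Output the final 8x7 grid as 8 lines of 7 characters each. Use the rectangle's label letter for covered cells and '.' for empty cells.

.......
BBBBBAA
BBBBBAA
BBBBBB.
BBBBBB.
BBBBBB.
BCCCCDD
.CCCCDD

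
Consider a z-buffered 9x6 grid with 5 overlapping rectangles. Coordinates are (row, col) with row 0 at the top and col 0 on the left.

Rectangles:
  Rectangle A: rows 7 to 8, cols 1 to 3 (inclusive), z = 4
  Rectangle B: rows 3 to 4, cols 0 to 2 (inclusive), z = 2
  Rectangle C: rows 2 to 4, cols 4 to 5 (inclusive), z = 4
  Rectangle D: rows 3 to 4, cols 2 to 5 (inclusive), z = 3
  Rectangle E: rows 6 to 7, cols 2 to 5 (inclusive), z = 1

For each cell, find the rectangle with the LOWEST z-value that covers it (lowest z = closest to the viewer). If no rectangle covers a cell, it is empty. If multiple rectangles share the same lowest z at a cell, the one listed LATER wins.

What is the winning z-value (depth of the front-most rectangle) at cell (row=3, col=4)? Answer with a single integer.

Check cell (3,4):
  A: rows 7-8 cols 1-3 -> outside (row miss)
  B: rows 3-4 cols 0-2 -> outside (col miss)
  C: rows 2-4 cols 4-5 z=4 -> covers; best now C (z=4)
  D: rows 3-4 cols 2-5 z=3 -> covers; best now D (z=3)
  E: rows 6-7 cols 2-5 -> outside (row miss)
Winner: D at z=3

Answer: 3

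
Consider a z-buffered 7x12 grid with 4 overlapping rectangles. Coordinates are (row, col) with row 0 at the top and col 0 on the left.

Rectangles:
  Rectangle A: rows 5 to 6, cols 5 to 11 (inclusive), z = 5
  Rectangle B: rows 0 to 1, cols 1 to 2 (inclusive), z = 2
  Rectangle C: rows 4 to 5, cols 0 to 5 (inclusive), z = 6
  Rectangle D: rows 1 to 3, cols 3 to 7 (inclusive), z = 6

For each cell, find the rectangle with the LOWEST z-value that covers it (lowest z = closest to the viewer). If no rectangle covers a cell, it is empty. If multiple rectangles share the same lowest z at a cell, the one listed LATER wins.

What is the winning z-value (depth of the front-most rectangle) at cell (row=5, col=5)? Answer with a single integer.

Answer: 5

Derivation:
Check cell (5,5):
  A: rows 5-6 cols 5-11 z=5 -> covers; best now A (z=5)
  B: rows 0-1 cols 1-2 -> outside (row miss)
  C: rows 4-5 cols 0-5 z=6 -> covers; best now A (z=5)
  D: rows 1-3 cols 3-7 -> outside (row miss)
Winner: A at z=5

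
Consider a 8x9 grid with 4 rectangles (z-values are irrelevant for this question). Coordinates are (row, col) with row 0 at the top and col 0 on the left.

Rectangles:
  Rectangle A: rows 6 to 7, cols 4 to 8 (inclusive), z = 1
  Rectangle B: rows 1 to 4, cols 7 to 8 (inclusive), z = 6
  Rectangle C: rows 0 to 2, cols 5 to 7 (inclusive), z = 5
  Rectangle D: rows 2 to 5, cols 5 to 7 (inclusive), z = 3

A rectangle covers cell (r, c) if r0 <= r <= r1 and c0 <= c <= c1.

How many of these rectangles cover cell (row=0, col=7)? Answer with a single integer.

Check cell (0,7):
  A: rows 6-7 cols 4-8 -> outside (row miss)
  B: rows 1-4 cols 7-8 -> outside (row miss)
  C: rows 0-2 cols 5-7 -> covers
  D: rows 2-5 cols 5-7 -> outside (row miss)
Count covering = 1

Answer: 1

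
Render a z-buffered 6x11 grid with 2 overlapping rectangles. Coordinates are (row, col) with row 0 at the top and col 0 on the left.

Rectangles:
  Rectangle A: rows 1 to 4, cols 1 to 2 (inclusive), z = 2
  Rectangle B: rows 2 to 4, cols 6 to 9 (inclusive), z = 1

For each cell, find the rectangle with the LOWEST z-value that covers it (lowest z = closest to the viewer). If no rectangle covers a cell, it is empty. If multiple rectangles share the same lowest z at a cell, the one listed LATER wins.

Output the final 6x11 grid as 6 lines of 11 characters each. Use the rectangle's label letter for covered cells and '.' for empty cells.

...........
.AA........
.AA...BBBB.
.AA...BBBB.
.AA...BBBB.
...........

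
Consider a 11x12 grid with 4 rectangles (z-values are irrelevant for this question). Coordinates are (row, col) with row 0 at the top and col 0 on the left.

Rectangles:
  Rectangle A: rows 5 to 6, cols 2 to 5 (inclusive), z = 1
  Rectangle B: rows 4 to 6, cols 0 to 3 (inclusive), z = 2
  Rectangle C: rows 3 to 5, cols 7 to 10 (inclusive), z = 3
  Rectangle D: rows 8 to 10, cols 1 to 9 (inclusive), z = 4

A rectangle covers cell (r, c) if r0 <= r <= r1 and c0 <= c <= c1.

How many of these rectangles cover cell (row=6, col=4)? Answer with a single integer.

Check cell (6,4):
  A: rows 5-6 cols 2-5 -> covers
  B: rows 4-6 cols 0-3 -> outside (col miss)
  C: rows 3-5 cols 7-10 -> outside (row miss)
  D: rows 8-10 cols 1-9 -> outside (row miss)
Count covering = 1

Answer: 1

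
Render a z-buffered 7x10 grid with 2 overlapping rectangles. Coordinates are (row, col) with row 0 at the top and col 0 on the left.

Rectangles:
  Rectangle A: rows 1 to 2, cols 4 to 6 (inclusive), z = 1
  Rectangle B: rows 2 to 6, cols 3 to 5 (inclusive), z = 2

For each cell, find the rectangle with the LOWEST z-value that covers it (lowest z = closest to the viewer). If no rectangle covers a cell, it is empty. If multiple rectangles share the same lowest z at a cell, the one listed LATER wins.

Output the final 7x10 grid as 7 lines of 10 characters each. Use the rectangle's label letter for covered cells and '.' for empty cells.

..........
....AAA...
...BAAA...
...BBB....
...BBB....
...BBB....
...BBB....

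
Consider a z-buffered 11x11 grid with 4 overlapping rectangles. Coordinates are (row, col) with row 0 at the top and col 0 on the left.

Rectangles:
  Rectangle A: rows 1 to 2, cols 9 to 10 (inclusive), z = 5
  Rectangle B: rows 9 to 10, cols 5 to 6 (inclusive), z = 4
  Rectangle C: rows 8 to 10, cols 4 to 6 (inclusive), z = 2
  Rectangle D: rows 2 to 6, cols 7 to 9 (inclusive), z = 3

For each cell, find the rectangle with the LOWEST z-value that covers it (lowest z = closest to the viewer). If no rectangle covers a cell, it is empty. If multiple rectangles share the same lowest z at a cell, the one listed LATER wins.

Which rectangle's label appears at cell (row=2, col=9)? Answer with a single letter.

Check cell (2,9):
  A: rows 1-2 cols 9-10 z=5 -> covers; best now A (z=5)
  B: rows 9-10 cols 5-6 -> outside (row miss)
  C: rows 8-10 cols 4-6 -> outside (row miss)
  D: rows 2-6 cols 7-9 z=3 -> covers; best now D (z=3)
Winner: D at z=3

Answer: D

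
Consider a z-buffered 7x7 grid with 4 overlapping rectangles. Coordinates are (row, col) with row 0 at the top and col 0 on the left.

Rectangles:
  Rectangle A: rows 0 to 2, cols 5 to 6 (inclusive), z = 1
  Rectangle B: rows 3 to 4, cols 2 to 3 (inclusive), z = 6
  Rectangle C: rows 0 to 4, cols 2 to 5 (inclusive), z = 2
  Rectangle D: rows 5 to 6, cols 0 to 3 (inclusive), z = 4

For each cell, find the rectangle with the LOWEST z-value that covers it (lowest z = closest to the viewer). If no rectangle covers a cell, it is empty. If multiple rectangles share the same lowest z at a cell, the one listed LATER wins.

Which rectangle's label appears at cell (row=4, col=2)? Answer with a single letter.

Check cell (4,2):
  A: rows 0-2 cols 5-6 -> outside (row miss)
  B: rows 3-4 cols 2-3 z=6 -> covers; best now B (z=6)
  C: rows 0-4 cols 2-5 z=2 -> covers; best now C (z=2)
  D: rows 5-6 cols 0-3 -> outside (row miss)
Winner: C at z=2

Answer: C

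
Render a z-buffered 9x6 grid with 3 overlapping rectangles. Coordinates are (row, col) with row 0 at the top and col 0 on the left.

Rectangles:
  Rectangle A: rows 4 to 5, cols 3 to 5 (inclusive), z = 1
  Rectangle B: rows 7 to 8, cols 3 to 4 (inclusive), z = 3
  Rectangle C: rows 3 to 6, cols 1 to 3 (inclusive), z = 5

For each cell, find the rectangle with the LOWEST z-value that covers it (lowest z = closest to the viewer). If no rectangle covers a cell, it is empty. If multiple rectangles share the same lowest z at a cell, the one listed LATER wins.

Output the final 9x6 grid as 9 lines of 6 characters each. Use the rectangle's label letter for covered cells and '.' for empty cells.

......
......
......
.CCC..
.CCAAA
.CCAAA
.CCC..
...BB.
...BB.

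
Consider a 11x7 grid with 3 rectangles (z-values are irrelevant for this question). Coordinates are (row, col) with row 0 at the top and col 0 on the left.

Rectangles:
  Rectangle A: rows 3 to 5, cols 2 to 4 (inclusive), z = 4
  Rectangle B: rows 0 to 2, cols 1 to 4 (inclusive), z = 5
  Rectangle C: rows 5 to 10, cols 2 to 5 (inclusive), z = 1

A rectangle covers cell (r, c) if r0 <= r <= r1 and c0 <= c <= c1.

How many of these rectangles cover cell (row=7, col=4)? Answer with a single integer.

Answer: 1

Derivation:
Check cell (7,4):
  A: rows 3-5 cols 2-4 -> outside (row miss)
  B: rows 0-2 cols 1-4 -> outside (row miss)
  C: rows 5-10 cols 2-5 -> covers
Count covering = 1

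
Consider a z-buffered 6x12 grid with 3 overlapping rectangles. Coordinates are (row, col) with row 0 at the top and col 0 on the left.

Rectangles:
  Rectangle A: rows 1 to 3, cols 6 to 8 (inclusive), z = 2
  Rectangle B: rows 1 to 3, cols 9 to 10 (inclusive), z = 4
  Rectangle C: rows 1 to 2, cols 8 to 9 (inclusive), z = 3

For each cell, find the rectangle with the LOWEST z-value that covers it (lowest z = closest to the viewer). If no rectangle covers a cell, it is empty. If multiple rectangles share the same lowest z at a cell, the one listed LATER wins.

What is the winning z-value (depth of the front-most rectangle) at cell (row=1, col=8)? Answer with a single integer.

Check cell (1,8):
  A: rows 1-3 cols 6-8 z=2 -> covers; best now A (z=2)
  B: rows 1-3 cols 9-10 -> outside (col miss)
  C: rows 1-2 cols 8-9 z=3 -> covers; best now A (z=2)
Winner: A at z=2

Answer: 2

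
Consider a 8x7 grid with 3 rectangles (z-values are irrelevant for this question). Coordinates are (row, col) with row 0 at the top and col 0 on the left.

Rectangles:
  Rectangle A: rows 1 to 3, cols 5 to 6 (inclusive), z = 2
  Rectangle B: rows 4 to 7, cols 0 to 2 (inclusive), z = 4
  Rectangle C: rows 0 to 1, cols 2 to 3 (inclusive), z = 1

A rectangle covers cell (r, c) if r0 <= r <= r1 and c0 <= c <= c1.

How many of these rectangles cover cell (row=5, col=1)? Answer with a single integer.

Answer: 1

Derivation:
Check cell (5,1):
  A: rows 1-3 cols 5-6 -> outside (row miss)
  B: rows 4-7 cols 0-2 -> covers
  C: rows 0-1 cols 2-3 -> outside (row miss)
Count covering = 1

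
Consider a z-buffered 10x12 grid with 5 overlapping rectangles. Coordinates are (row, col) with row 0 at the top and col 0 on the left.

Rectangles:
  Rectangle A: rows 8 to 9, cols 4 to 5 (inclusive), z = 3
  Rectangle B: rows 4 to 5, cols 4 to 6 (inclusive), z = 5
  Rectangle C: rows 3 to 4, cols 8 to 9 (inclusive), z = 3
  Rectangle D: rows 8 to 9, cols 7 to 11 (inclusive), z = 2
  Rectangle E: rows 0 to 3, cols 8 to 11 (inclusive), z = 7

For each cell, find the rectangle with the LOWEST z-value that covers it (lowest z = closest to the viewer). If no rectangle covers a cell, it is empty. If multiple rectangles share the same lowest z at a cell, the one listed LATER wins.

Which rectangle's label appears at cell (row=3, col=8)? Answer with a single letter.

Check cell (3,8):
  A: rows 8-9 cols 4-5 -> outside (row miss)
  B: rows 4-5 cols 4-6 -> outside (row miss)
  C: rows 3-4 cols 8-9 z=3 -> covers; best now C (z=3)
  D: rows 8-9 cols 7-11 -> outside (row miss)
  E: rows 0-3 cols 8-11 z=7 -> covers; best now C (z=3)
Winner: C at z=3

Answer: C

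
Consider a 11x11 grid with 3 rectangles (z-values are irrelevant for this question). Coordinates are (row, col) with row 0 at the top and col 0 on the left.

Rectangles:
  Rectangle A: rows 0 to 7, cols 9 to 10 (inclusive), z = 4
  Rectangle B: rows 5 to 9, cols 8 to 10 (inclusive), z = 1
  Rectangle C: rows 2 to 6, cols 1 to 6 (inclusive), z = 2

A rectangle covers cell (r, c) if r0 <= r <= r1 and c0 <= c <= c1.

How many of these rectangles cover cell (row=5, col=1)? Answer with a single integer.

Answer: 1

Derivation:
Check cell (5,1):
  A: rows 0-7 cols 9-10 -> outside (col miss)
  B: rows 5-9 cols 8-10 -> outside (col miss)
  C: rows 2-6 cols 1-6 -> covers
Count covering = 1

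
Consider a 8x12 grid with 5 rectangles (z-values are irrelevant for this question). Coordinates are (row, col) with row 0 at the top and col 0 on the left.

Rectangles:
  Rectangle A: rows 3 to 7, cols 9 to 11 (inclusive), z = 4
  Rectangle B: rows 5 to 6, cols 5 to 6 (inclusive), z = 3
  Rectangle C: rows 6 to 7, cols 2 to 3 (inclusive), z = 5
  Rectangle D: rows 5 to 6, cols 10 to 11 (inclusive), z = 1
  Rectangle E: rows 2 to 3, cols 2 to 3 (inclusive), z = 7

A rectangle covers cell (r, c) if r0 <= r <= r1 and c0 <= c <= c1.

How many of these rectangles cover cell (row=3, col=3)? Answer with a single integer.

Answer: 1

Derivation:
Check cell (3,3):
  A: rows 3-7 cols 9-11 -> outside (col miss)
  B: rows 5-6 cols 5-6 -> outside (row miss)
  C: rows 6-7 cols 2-3 -> outside (row miss)
  D: rows 5-6 cols 10-11 -> outside (row miss)
  E: rows 2-3 cols 2-3 -> covers
Count covering = 1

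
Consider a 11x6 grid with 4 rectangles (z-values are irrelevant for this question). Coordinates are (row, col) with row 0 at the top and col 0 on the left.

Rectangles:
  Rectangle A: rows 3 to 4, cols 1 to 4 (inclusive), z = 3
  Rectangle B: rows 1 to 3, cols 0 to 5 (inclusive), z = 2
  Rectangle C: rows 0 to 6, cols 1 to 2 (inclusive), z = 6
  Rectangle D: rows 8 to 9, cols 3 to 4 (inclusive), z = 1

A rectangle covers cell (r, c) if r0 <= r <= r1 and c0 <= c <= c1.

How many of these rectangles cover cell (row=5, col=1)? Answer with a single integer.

Check cell (5,1):
  A: rows 3-4 cols 1-4 -> outside (row miss)
  B: rows 1-3 cols 0-5 -> outside (row miss)
  C: rows 0-6 cols 1-2 -> covers
  D: rows 8-9 cols 3-4 -> outside (row miss)
Count covering = 1

Answer: 1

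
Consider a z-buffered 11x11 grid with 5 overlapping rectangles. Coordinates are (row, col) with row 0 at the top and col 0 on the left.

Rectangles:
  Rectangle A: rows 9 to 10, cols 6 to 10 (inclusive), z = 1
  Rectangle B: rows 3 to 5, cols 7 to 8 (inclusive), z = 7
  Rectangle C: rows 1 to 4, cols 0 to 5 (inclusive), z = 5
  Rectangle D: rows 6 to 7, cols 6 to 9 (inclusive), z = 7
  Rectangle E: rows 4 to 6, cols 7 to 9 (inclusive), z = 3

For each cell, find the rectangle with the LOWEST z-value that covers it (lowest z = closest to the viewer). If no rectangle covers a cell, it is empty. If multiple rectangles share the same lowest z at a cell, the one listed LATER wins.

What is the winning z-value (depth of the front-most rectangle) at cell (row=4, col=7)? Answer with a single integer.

Check cell (4,7):
  A: rows 9-10 cols 6-10 -> outside (row miss)
  B: rows 3-5 cols 7-8 z=7 -> covers; best now B (z=7)
  C: rows 1-4 cols 0-5 -> outside (col miss)
  D: rows 6-7 cols 6-9 -> outside (row miss)
  E: rows 4-6 cols 7-9 z=3 -> covers; best now E (z=3)
Winner: E at z=3

Answer: 3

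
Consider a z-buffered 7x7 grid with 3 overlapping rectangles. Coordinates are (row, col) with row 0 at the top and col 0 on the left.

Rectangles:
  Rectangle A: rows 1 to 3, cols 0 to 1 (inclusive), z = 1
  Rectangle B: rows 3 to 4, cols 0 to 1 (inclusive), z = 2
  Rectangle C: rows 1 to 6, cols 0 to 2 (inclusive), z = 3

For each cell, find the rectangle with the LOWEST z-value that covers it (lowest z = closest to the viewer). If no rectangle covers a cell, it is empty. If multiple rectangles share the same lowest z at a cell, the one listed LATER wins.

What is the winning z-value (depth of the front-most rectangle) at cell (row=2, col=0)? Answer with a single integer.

Answer: 1

Derivation:
Check cell (2,0):
  A: rows 1-3 cols 0-1 z=1 -> covers; best now A (z=1)
  B: rows 3-4 cols 0-1 -> outside (row miss)
  C: rows 1-6 cols 0-2 z=3 -> covers; best now A (z=1)
Winner: A at z=1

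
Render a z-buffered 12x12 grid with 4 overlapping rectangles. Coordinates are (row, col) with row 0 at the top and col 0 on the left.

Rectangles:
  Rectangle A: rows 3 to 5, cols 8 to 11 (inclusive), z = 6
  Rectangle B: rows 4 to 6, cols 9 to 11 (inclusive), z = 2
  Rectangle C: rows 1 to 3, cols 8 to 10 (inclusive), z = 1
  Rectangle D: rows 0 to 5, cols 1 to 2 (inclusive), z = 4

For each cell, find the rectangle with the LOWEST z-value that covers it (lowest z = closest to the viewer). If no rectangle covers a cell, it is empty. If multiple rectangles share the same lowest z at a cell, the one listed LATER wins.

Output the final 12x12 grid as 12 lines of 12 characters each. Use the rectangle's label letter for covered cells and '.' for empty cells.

.DD.........
.DD.....CCC.
.DD.....CCC.
.DD.....CCCA
.DD.....ABBB
.DD.....ABBB
.........BBB
............
............
............
............
............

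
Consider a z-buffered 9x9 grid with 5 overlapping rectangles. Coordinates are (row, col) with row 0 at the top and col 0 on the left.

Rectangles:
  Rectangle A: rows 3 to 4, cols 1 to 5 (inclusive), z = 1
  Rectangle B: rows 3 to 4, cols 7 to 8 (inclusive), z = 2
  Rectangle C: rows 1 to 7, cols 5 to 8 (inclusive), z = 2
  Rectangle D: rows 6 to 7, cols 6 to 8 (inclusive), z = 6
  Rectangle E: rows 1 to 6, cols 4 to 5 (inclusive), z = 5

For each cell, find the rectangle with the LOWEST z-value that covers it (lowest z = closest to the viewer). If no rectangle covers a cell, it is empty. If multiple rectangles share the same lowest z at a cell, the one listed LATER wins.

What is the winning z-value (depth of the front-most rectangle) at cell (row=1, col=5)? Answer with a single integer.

Check cell (1,5):
  A: rows 3-4 cols 1-5 -> outside (row miss)
  B: rows 3-4 cols 7-8 -> outside (row miss)
  C: rows 1-7 cols 5-8 z=2 -> covers; best now C (z=2)
  D: rows 6-7 cols 6-8 -> outside (row miss)
  E: rows 1-6 cols 4-5 z=5 -> covers; best now C (z=2)
Winner: C at z=2

Answer: 2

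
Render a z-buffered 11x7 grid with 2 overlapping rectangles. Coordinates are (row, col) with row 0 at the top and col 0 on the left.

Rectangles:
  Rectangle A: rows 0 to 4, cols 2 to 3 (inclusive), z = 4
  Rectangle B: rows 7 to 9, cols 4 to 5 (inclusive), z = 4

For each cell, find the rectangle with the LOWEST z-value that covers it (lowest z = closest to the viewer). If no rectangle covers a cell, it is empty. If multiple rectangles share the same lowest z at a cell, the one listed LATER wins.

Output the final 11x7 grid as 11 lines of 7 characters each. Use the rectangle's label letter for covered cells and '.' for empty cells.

..AA...
..AA...
..AA...
..AA...
..AA...
.......
.......
....BB.
....BB.
....BB.
.......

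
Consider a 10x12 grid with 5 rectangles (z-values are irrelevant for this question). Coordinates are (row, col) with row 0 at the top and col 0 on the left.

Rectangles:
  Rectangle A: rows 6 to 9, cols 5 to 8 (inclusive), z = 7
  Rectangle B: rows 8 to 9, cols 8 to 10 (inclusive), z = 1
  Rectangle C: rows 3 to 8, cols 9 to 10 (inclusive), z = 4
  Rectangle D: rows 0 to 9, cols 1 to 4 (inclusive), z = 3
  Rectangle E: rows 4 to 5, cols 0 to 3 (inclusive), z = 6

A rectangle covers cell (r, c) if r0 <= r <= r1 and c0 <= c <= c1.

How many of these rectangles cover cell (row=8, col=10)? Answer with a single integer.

Check cell (8,10):
  A: rows 6-9 cols 5-8 -> outside (col miss)
  B: rows 8-9 cols 8-10 -> covers
  C: rows 3-8 cols 9-10 -> covers
  D: rows 0-9 cols 1-4 -> outside (col miss)
  E: rows 4-5 cols 0-3 -> outside (row miss)
Count covering = 2

Answer: 2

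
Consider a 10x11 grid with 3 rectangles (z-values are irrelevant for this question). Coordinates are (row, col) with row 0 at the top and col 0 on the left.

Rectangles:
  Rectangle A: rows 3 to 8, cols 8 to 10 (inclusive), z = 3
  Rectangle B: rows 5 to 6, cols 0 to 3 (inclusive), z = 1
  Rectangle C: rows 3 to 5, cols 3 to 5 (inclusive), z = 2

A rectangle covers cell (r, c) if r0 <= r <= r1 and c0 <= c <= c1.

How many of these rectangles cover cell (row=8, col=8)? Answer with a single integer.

Answer: 1

Derivation:
Check cell (8,8):
  A: rows 3-8 cols 8-10 -> covers
  B: rows 5-6 cols 0-3 -> outside (row miss)
  C: rows 3-5 cols 3-5 -> outside (row miss)
Count covering = 1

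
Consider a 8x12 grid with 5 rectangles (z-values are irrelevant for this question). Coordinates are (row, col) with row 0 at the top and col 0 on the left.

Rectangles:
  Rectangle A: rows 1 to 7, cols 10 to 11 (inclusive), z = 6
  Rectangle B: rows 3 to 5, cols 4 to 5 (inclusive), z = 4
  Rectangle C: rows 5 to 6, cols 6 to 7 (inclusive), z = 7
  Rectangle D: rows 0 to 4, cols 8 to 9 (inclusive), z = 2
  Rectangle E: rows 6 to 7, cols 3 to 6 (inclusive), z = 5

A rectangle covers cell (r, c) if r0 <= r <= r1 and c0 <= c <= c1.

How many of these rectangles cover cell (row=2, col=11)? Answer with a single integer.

Answer: 1

Derivation:
Check cell (2,11):
  A: rows 1-7 cols 10-11 -> covers
  B: rows 3-5 cols 4-5 -> outside (row miss)
  C: rows 5-6 cols 6-7 -> outside (row miss)
  D: rows 0-4 cols 8-9 -> outside (col miss)
  E: rows 6-7 cols 3-6 -> outside (row miss)
Count covering = 1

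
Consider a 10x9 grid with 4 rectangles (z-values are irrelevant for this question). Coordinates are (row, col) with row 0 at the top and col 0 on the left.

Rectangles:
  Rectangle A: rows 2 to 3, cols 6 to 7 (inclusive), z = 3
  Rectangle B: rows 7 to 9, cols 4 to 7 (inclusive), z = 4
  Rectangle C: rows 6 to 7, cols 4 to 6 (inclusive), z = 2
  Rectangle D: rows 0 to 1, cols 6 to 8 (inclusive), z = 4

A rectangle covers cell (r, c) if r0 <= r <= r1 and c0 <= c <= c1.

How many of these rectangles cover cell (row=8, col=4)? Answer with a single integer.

Answer: 1

Derivation:
Check cell (8,4):
  A: rows 2-3 cols 6-7 -> outside (row miss)
  B: rows 7-9 cols 4-7 -> covers
  C: rows 6-7 cols 4-6 -> outside (row miss)
  D: rows 0-1 cols 6-8 -> outside (row miss)
Count covering = 1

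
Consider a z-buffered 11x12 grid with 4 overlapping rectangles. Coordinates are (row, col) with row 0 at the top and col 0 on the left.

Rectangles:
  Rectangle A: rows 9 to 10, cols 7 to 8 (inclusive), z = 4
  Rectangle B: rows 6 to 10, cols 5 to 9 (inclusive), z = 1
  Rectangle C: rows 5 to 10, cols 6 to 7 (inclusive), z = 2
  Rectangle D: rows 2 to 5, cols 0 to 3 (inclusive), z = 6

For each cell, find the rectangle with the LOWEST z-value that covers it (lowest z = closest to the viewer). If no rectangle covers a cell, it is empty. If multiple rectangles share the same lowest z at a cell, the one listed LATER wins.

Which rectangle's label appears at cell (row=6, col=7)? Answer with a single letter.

Check cell (6,7):
  A: rows 9-10 cols 7-8 -> outside (row miss)
  B: rows 6-10 cols 5-9 z=1 -> covers; best now B (z=1)
  C: rows 5-10 cols 6-7 z=2 -> covers; best now B (z=1)
  D: rows 2-5 cols 0-3 -> outside (row miss)
Winner: B at z=1

Answer: B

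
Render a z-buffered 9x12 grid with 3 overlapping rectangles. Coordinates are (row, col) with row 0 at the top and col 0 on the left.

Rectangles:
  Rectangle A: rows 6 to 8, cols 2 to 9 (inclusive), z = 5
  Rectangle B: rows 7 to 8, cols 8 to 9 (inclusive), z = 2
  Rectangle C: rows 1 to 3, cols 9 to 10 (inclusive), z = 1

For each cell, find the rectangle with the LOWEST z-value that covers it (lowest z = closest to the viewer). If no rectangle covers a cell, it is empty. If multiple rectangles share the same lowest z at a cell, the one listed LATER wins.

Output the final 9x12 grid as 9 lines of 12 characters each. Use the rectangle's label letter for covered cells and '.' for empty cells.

............
.........CC.
.........CC.
.........CC.
............
............
..AAAAAAAA..
..AAAAAABB..
..AAAAAABB..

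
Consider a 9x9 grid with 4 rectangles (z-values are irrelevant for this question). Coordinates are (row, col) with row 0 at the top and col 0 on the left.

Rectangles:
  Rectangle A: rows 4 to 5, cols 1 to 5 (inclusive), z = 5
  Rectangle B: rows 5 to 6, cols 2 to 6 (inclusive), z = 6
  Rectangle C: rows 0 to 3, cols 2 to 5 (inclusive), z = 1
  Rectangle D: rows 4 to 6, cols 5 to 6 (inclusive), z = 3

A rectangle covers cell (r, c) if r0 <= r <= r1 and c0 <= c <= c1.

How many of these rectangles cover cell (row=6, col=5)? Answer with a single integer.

Check cell (6,5):
  A: rows 4-5 cols 1-5 -> outside (row miss)
  B: rows 5-6 cols 2-6 -> covers
  C: rows 0-3 cols 2-5 -> outside (row miss)
  D: rows 4-6 cols 5-6 -> covers
Count covering = 2

Answer: 2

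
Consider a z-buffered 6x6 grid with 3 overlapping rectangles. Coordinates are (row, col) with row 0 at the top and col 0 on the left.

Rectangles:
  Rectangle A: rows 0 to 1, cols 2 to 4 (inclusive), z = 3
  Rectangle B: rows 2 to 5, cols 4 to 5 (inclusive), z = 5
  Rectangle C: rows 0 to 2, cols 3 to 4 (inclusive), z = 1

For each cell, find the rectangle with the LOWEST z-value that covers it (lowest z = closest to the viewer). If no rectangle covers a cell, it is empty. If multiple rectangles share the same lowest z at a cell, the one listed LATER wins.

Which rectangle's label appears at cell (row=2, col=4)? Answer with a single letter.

Check cell (2,4):
  A: rows 0-1 cols 2-4 -> outside (row miss)
  B: rows 2-5 cols 4-5 z=5 -> covers; best now B (z=5)
  C: rows 0-2 cols 3-4 z=1 -> covers; best now C (z=1)
Winner: C at z=1

Answer: C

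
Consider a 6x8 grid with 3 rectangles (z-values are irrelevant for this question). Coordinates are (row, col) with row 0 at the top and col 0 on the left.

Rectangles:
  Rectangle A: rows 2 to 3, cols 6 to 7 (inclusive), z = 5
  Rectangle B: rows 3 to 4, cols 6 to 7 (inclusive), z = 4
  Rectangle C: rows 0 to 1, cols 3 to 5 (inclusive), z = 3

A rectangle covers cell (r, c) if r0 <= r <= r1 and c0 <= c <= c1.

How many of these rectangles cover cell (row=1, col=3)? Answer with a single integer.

Answer: 1

Derivation:
Check cell (1,3):
  A: rows 2-3 cols 6-7 -> outside (row miss)
  B: rows 3-4 cols 6-7 -> outside (row miss)
  C: rows 0-1 cols 3-5 -> covers
Count covering = 1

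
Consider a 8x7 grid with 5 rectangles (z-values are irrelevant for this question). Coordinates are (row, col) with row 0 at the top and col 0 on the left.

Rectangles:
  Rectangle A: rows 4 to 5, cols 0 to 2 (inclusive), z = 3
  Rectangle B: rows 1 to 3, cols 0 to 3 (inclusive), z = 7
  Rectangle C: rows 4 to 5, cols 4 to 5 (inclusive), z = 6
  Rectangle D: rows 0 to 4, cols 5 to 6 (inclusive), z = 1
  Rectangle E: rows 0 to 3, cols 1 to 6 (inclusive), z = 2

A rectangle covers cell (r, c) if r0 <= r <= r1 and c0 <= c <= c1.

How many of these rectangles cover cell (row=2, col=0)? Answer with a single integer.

Check cell (2,0):
  A: rows 4-5 cols 0-2 -> outside (row miss)
  B: rows 1-3 cols 0-3 -> covers
  C: rows 4-5 cols 4-5 -> outside (row miss)
  D: rows 0-4 cols 5-6 -> outside (col miss)
  E: rows 0-3 cols 1-6 -> outside (col miss)
Count covering = 1

Answer: 1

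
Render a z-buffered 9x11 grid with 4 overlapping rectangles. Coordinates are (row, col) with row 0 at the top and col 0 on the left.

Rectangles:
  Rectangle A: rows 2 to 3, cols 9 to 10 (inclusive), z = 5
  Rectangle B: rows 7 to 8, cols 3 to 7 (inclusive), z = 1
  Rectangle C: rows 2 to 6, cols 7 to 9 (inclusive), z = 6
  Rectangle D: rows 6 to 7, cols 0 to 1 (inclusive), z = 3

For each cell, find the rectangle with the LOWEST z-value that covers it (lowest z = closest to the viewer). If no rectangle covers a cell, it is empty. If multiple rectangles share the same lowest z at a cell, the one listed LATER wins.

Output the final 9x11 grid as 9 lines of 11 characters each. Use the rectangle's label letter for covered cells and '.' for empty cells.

...........
...........
.......CCAA
.......CCAA
.......CCC.
.......CCC.
DD.....CCC.
DD.BBBBB...
...BBBBB...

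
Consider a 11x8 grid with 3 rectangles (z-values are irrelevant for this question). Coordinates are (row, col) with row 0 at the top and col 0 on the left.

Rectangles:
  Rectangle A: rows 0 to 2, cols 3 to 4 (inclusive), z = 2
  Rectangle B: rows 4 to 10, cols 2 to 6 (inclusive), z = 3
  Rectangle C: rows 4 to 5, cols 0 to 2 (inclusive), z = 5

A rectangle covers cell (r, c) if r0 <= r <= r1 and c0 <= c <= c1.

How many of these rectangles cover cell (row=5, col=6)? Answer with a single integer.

Check cell (5,6):
  A: rows 0-2 cols 3-4 -> outside (row miss)
  B: rows 4-10 cols 2-6 -> covers
  C: rows 4-5 cols 0-2 -> outside (col miss)
Count covering = 1

Answer: 1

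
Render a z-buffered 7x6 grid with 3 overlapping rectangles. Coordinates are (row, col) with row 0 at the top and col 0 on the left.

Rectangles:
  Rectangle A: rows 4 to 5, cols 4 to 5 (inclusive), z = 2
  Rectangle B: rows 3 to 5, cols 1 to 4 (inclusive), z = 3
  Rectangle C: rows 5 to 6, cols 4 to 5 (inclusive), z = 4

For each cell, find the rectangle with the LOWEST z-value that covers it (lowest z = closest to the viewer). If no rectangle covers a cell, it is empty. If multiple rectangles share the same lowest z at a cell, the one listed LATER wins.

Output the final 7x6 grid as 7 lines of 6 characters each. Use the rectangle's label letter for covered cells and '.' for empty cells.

......
......
......
.BBBB.
.BBBAA
.BBBAA
....CC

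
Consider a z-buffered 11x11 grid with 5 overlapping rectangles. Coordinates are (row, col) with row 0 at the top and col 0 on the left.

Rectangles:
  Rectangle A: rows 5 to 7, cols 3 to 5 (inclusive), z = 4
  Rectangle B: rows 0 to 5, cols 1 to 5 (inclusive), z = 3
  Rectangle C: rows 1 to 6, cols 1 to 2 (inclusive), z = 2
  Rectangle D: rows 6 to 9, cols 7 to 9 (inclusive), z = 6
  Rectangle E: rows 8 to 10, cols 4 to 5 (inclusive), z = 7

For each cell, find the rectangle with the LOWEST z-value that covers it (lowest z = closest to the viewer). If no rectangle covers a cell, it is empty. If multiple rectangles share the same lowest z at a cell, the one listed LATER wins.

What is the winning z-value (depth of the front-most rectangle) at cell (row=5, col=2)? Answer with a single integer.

Check cell (5,2):
  A: rows 5-7 cols 3-5 -> outside (col miss)
  B: rows 0-5 cols 1-5 z=3 -> covers; best now B (z=3)
  C: rows 1-6 cols 1-2 z=2 -> covers; best now C (z=2)
  D: rows 6-9 cols 7-9 -> outside (row miss)
  E: rows 8-10 cols 4-5 -> outside (row miss)
Winner: C at z=2

Answer: 2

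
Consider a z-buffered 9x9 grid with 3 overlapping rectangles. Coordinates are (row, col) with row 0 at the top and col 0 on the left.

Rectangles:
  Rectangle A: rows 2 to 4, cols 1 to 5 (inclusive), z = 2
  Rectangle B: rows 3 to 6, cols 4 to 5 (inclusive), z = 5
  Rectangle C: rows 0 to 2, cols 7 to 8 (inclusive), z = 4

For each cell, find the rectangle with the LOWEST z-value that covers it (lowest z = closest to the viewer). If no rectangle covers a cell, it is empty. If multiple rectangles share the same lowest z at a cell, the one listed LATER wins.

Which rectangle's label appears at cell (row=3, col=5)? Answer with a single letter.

Answer: A

Derivation:
Check cell (3,5):
  A: rows 2-4 cols 1-5 z=2 -> covers; best now A (z=2)
  B: rows 3-6 cols 4-5 z=5 -> covers; best now A (z=2)
  C: rows 0-2 cols 7-8 -> outside (row miss)
Winner: A at z=2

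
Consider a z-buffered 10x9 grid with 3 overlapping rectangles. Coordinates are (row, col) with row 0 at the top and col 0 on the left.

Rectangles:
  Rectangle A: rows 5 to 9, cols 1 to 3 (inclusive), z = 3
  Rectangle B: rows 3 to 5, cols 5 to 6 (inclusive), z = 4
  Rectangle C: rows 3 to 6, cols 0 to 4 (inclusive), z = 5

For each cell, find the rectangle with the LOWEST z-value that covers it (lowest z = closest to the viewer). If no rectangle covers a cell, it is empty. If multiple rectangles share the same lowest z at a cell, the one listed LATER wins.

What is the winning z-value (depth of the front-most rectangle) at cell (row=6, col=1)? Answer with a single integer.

Check cell (6,1):
  A: rows 5-9 cols 1-3 z=3 -> covers; best now A (z=3)
  B: rows 3-5 cols 5-6 -> outside (row miss)
  C: rows 3-6 cols 0-4 z=5 -> covers; best now A (z=3)
Winner: A at z=3

Answer: 3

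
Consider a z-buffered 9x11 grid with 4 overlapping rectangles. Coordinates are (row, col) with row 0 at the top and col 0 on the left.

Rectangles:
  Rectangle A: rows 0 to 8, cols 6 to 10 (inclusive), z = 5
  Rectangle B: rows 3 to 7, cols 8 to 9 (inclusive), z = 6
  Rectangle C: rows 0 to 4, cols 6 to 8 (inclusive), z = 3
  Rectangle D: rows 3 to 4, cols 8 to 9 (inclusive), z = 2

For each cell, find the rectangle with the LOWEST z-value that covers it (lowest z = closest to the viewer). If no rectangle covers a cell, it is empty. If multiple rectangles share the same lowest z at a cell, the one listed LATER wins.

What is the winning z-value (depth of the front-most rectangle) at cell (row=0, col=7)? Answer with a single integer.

Check cell (0,7):
  A: rows 0-8 cols 6-10 z=5 -> covers; best now A (z=5)
  B: rows 3-7 cols 8-9 -> outside (row miss)
  C: rows 0-4 cols 6-8 z=3 -> covers; best now C (z=3)
  D: rows 3-4 cols 8-9 -> outside (row miss)
Winner: C at z=3

Answer: 3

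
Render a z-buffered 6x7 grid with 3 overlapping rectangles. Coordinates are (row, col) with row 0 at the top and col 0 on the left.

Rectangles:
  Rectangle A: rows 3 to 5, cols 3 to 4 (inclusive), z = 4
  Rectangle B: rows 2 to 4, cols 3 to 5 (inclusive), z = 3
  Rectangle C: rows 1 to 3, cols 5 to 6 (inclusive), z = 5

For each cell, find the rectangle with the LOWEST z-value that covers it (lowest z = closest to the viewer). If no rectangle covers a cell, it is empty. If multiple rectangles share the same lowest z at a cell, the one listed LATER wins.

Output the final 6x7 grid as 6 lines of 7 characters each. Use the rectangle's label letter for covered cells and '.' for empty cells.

.......
.....CC
...BBBC
...BBBC
...BBB.
...AA..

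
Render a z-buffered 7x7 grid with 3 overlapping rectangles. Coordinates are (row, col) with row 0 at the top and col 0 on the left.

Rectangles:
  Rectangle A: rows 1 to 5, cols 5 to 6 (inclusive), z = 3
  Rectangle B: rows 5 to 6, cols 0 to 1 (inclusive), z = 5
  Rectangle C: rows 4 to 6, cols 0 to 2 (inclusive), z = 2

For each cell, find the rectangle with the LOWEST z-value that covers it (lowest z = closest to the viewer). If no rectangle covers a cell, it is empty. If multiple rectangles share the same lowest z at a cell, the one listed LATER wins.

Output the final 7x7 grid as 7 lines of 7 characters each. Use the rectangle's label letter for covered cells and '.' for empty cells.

.......
.....AA
.....AA
.....AA
CCC..AA
CCC..AA
CCC....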